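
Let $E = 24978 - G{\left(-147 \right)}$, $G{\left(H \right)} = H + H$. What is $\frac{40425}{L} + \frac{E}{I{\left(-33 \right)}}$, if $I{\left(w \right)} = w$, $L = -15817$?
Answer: $- \frac{133687083}{173987} \approx -768.37$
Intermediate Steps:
$G{\left(H \right)} = 2 H$
$E = 25272$ ($E = 24978 - 2 \left(-147\right) = 24978 - -294 = 24978 + 294 = 25272$)
$\frac{40425}{L} + \frac{E}{I{\left(-33 \right)}} = \frac{40425}{-15817} + \frac{25272}{-33} = 40425 \left(- \frac{1}{15817}\right) + 25272 \left(- \frac{1}{33}\right) = - \frac{40425}{15817} - \frac{8424}{11} = - \frac{133687083}{173987}$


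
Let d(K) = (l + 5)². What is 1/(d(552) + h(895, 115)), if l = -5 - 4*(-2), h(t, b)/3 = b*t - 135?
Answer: 1/308434 ≈ 3.2422e-6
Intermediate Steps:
h(t, b) = -405 + 3*b*t (h(t, b) = 3*(b*t - 135) = 3*(-135 + b*t) = -405 + 3*b*t)
l = 3 (l = -5 + 8 = 3)
d(K) = 64 (d(K) = (3 + 5)² = 8² = 64)
1/(d(552) + h(895, 115)) = 1/(64 + (-405 + 3*115*895)) = 1/(64 + (-405 + 308775)) = 1/(64 + 308370) = 1/308434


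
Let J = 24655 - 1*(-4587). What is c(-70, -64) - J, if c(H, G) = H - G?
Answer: -29248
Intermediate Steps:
J = 29242 (J = 24655 + 4587 = 29242)
c(-70, -64) - J = (-70 - 1*(-64)) - 1*29242 = (-70 + 64) - 29242 = -6 - 29242 = -29248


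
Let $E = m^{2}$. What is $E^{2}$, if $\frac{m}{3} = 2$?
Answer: $1296$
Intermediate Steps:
$m = 6$ ($m = 3 \cdot 2 = 6$)
$E = 36$ ($E = 6^{2} = 36$)
$E^{2} = 36^{2} = 1296$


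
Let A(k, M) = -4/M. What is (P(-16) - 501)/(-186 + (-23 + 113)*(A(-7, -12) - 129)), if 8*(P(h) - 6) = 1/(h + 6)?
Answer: 39601/941280 ≈ 0.042071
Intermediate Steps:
P(h) = 6 + 1/(8*(6 + h)) (P(h) = 6 + 1/(8*(h + 6)) = 6 + 1/(8*(6 + h)))
(P(-16) - 501)/(-186 + (-23 + 113)*(A(-7, -12) - 129)) = ((289 + 48*(-16))/(8*(6 - 16)) - 501)/(-186 + (-23 + 113)*(-4/(-12) - 129)) = ((⅛)*(289 - 768)/(-10) - 501)/(-186 + 90*(-4*(-1/12) - 129)) = ((⅛)*(-⅒)*(-479) - 501)/(-186 + 90*(⅓ - 129)) = (479/80 - 501)/(-186 + 90*(-386/3)) = -39601/(80*(-186 - 11580)) = -39601/80/(-11766) = -39601/80*(-1/11766) = 39601/941280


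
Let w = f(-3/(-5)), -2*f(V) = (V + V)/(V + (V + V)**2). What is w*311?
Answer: -1555/17 ≈ -91.471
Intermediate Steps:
f(V) = -V/(V + 4*V**2) (f(V) = -(V + V)/(2*(V + (V + V)**2)) = -2*V/(2*(V + (2*V)**2)) = -2*V/(2*(V + 4*V**2)) = -V/(V + 4*V**2))
w = -5/17 (w = -1/(1 + 4*(-3/(-5))) = -1/(1 + 4*(-3*(-1/5))) = -1/(1 + 4*(3/5)) = -1/(1 + 12/5) = -1/17/5 = -1*5/17 = -5/17 ≈ -0.29412)
w*311 = -5/17*311 = -1555/17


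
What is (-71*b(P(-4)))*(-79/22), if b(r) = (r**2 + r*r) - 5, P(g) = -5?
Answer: 252405/22 ≈ 11473.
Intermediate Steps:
b(r) = -5 + 2*r**2 (b(r) = (r**2 + r**2) - 5 = 2*r**2 - 5 = -5 + 2*r**2)
(-71*b(P(-4)))*(-79/22) = (-71*(-5 + 2*(-5)**2))*(-79/22) = (-71*(-5 + 2*25))*(-79*1/22) = -71*(-5 + 50)*(-79/22) = -71*45*(-79/22) = -3195*(-79/22) = 252405/22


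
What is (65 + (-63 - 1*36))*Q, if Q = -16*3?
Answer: 1632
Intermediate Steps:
Q = -48
(65 + (-63 - 1*36))*Q = (65 + (-63 - 1*36))*(-48) = (65 + (-63 - 36))*(-48) = (65 - 99)*(-48) = -34*(-48) = 1632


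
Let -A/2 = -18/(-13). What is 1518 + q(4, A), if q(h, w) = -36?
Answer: 1482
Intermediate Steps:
A = -36/13 (A = -(-36)/(-13) = -(-36)*(-1)/13 = -2*18/13 = -36/13 ≈ -2.7692)
1518 + q(4, A) = 1518 - 36 = 1482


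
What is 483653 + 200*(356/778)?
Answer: 188176617/389 ≈ 4.8374e+5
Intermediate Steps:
483653 + 200*(356/778) = 483653 + 200*(356*(1/778)) = 483653 + 200*(178/389) = 483653 + 35600/389 = 188176617/389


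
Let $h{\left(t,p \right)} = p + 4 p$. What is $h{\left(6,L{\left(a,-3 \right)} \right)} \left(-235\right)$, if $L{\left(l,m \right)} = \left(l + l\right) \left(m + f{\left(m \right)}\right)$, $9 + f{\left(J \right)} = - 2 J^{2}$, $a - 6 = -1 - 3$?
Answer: $141000$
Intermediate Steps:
$a = 2$ ($a = 6 - 4 = 2$)
$f{\left(J \right)} = -9 - 2 J^{2}$
$L{\left(l,m \right)} = 2 l \left(-9 + m - 2 m^{2}\right)$ ($L{\left(l,m \right)} = \left(l + l\right) \left(m - \left(9 + 2 m^{2}\right)\right) = 2 l \left(-9 + m - 2 m^{2}\right)$)
$h{\left(t,p \right)} = 5 p$
$h{\left(6,L{\left(a,-3 \right)} \right)} \left(-235\right) = 5 \cdot 2 \cdot 2 \left(-9 - 3 - 2 \left(-3\right)^{2}\right) \left(-235\right) = 5 \cdot 2 \cdot 2 \left(-9 - 3 - 18\right) \left(-235\right) = 5 \cdot 2 \cdot 2 \left(-30\right) \left(-235\right) = 5 \left(-120\right) \left(-235\right) = \left(-600\right) \left(-235\right) = 141000$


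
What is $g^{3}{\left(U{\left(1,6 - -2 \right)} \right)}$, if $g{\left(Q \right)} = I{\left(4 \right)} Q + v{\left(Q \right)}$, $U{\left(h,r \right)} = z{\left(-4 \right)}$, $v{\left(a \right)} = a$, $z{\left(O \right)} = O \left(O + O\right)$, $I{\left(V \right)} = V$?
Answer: $4096000$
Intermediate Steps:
$z{\left(O \right)} = 2 O^{2}$ ($z{\left(O \right)} = O 2 O = 2 O^{2}$)
$U{\left(h,r \right)} = 32$ ($U{\left(h,r \right)} = 2 \left(-4\right)^{2} = 2 \cdot 16 = 32$)
$g{\left(Q \right)} = 5 Q$ ($g{\left(Q \right)} = 4 Q + Q = 5 Q$)
$g^{3}{\left(U{\left(1,6 - -2 \right)} \right)} = \left(5 \cdot 32\right)^{3} = 160^{3} = 4096000$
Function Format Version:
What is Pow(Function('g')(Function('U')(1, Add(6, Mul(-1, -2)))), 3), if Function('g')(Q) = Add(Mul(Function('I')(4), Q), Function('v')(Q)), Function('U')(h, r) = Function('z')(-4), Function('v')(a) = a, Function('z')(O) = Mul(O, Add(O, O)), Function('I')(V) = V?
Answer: 4096000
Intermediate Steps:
Function('z')(O) = Mul(2, Pow(O, 2)) (Function('z')(O) = Mul(O, Mul(2, O)) = Mul(2, Pow(O, 2)))
Function('U')(h, r) = 32 (Function('U')(h, r) = Mul(2, Pow(-4, 2)) = Mul(2, 16) = 32)
Function('g')(Q) = Mul(5, Q) (Function('g')(Q) = Add(Mul(4, Q), Q) = Mul(5, Q))
Pow(Function('g')(Function('U')(1, Add(6, Mul(-1, -2)))), 3) = Pow(Mul(5, 32), 3) = Pow(160, 3) = 4096000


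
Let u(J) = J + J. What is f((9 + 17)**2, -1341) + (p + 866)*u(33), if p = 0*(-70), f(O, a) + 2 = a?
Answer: 55813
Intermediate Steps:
f(O, a) = -2 + a
u(J) = 2*J
p = 0
f((9 + 17)**2, -1341) + (p + 866)*u(33) = (-2 - 1341) + (0 + 866)*(2*33) = -1343 + 866*66 = -1343 + 57156 = 55813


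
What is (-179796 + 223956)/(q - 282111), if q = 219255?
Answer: -1840/2619 ≈ -0.70256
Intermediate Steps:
(-179796 + 223956)/(q - 282111) = (-179796 + 223956)/(219255 - 282111) = 44160/(-62856) = 44160*(-1/62856) = -1840/2619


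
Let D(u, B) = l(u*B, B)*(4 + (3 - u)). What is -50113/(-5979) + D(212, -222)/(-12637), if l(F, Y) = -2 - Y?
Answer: 902930881/75556623 ≈ 11.950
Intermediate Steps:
D(u, B) = (-2 - B)*(7 - u) (D(u, B) = (-2 - B)*(4 + (3 - u)) = (-2 - B)*(7 - u))
-50113/(-5979) + D(212, -222)/(-12637) = -50113/(-5979) + ((-7 + 212)*(2 - 222))/(-12637) = -50113*(-1/5979) + (205*(-220))*(-1/12637) = 50113/5979 - 45100*(-1/12637) = 50113/5979 + 45100/12637 = 902930881/75556623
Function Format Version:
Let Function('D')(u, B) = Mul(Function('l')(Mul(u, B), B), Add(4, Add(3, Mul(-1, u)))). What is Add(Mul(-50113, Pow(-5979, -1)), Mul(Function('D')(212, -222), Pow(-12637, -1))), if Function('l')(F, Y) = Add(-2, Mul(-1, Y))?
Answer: Rational(902930881, 75556623) ≈ 11.950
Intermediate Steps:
Function('D')(u, B) = Mul(Add(-2, Mul(-1, B)), Add(7, Mul(-1, u))) (Function('D')(u, B) = Mul(Add(-2, Mul(-1, B)), Add(4, Add(3, Mul(-1, u)))) = Mul(Add(-2, Mul(-1, B)), Add(7, Mul(-1, u))))
Add(Mul(-50113, Pow(-5979, -1)), Mul(Function('D')(212, -222), Pow(-12637, -1))) = Add(Mul(-50113, Pow(-5979, -1)), Mul(Mul(Add(-7, 212), Add(2, -222)), Pow(-12637, -1))) = Add(Mul(-50113, Rational(-1, 5979)), Mul(Mul(205, -220), Rational(-1, 12637))) = Add(Rational(50113, 5979), Mul(-45100, Rational(-1, 12637))) = Add(Rational(50113, 5979), Rational(45100, 12637)) = Rational(902930881, 75556623)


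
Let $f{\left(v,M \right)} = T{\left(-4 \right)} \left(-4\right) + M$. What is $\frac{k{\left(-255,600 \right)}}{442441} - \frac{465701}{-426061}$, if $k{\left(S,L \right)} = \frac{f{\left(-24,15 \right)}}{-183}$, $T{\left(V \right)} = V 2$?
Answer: $\frac{37706254528936}{34496754446883} \approx 1.093$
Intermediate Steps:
$T{\left(V \right)} = 2 V$
$f{\left(v,M \right)} = 32 + M$ ($f{\left(v,M \right)} = 2 \left(-4\right) \left(-4\right) + M = \left(-8\right) \left(-4\right) + M = 32 + M$)
$k{\left(S,L \right)} = - \frac{47}{183}$ ($k{\left(S,L \right)} = \frac{32 + 15}{-183} = 47 \left(- \frac{1}{183}\right) = - \frac{47}{183}$)
$\frac{k{\left(-255,600 \right)}}{442441} - \frac{465701}{-426061} = - \frac{47}{183 \cdot 442441} - \frac{465701}{-426061} = \left(- \frac{47}{183}\right) \frac{1}{442441} - - \frac{465701}{426061} = - \frac{47}{80966703} + \frac{465701}{426061} = \frac{37706254528936}{34496754446883}$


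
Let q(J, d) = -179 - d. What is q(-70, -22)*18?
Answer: -2826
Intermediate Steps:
q(-70, -22)*18 = (-179 - 1*(-22))*18 = (-179 + 22)*18 = -157*18 = -2826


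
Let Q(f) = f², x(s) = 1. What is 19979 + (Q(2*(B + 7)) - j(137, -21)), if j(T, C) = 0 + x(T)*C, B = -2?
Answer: 20100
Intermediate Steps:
j(T, C) = C (j(T, C) = 0 + 1*C = 0 + C = C)
19979 + (Q(2*(B + 7)) - j(137, -21)) = 19979 + ((2*(-2 + 7))² - 1*(-21)) = 19979 + ((2*5)² + 21) = 19979 + (10² + 21) = 19979 + (100 + 21) = 19979 + 121 = 20100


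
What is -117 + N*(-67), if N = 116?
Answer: -7889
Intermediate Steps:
-117 + N*(-67) = -117 + 116*(-67) = -117 - 7772 = -7889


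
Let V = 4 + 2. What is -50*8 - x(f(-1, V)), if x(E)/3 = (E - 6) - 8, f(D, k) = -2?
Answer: -352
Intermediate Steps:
V = 6
x(E) = -42 + 3*E (x(E) = 3*((E - 6) - 8) = 3*((-6 + E) - 8) = 3*(-14 + E) = -42 + 3*E)
-50*8 - x(f(-1, V)) = -50*8 - (-42 + 3*(-2)) = -400 - (-42 - 6) = -400 - 1*(-48) = -400 + 48 = -352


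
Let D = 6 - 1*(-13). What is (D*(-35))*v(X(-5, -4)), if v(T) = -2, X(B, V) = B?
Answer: 1330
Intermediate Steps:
D = 19 (D = 6 + 13 = 19)
(D*(-35))*v(X(-5, -4)) = (19*(-35))*(-2) = -665*(-2) = 1330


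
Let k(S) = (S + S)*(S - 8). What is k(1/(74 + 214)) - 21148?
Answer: -877052159/41472 ≈ -21148.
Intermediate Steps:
k(S) = 2*S*(-8 + S) (k(S) = (2*S)*(-8 + S) = 2*S*(-8 + S))
k(1/(74 + 214)) - 21148 = 2*(-8 + 1/(74 + 214))/(74 + 214) - 21148 = 2*(-8 + 1/288)/288 - 21148 = 2*(1/288)*(-8 + 1/288) - 21148 = 2*(1/288)*(-2303/288) - 21148 = -2303/41472 - 21148 = -877052159/41472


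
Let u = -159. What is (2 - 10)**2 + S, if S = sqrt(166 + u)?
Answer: 64 + sqrt(7) ≈ 66.646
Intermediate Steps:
S = sqrt(7) (S = sqrt(166 - 159) = sqrt(7) ≈ 2.6458)
(2 - 10)**2 + S = (2 - 10)**2 + sqrt(7) = (-8)**2 + sqrt(7) = 64 + sqrt(7)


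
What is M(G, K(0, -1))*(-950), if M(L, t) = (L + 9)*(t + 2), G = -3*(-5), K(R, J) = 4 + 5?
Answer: -250800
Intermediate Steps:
K(R, J) = 9
G = 15
M(L, t) = (2 + t)*(9 + L) (M(L, t) = (9 + L)*(2 + t) = (2 + t)*(9 + L))
M(G, K(0, -1))*(-950) = (18 + 2*15 + 9*9 + 15*9)*(-950) = (18 + 30 + 81 + 135)*(-950) = 264*(-950) = -250800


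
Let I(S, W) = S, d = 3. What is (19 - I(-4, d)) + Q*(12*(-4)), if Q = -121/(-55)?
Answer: -413/5 ≈ -82.600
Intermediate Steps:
Q = 11/5 (Q = -121*(-1/55) = 11/5 ≈ 2.2000)
(19 - I(-4, d)) + Q*(12*(-4)) = (19 - 1*(-4)) + 11*(12*(-4))/5 = (19 + 4) + (11/5)*(-48) = 23 - 528/5 = -413/5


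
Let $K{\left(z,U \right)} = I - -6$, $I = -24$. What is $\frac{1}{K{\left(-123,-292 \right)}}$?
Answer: $- \frac{1}{18} \approx -0.055556$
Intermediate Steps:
$K{\left(z,U \right)} = -18$ ($K{\left(z,U \right)} = -24 - -6 = -24 + 6 = -18$)
$\frac{1}{K{\left(-123,-292 \right)}} = \frac{1}{-18} = - \frac{1}{18}$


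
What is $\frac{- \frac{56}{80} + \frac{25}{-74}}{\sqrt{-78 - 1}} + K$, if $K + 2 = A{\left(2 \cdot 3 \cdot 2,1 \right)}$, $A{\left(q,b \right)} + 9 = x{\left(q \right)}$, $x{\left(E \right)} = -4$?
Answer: $-15 + \frac{192 i \sqrt{79}}{14615} \approx -15.0 + 0.11677 i$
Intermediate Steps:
$A{\left(q,b \right)} = -13$ ($A{\left(q,b \right)} = -9 - 4 = -13$)
$K = -15$ ($K = -2 - 13 = -15$)
$\frac{- \frac{56}{80} + \frac{25}{-74}}{\sqrt{-78 - 1}} + K = \frac{- \frac{56}{80} + \frac{25}{-74}}{\sqrt{-78 - 1}} - 15 = \frac{\left(-56\right) \frac{1}{80} + 25 \left(- \frac{1}{74}\right)}{\sqrt{-79}} - 15 = \frac{- \frac{7}{10} - \frac{25}{74}}{i \sqrt{79}} - 15 = - \frac{192 \left(- \frac{i \sqrt{79}}{79}\right)}{185} - 15 = \frac{192 i \sqrt{79}}{14615} - 15 = -15 + \frac{192 i \sqrt{79}}{14615}$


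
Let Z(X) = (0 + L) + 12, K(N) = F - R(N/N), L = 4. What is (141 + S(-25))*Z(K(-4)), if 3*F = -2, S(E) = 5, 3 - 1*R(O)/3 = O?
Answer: 2336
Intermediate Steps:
R(O) = 9 - 3*O
F = -2/3 (F = (1/3)*(-2) = -2/3 ≈ -0.66667)
K(N) = -20/3 (K(N) = -2/3 - (9 - 3*N/N) = -2/3 - (9 - 3*1) = -2/3 - (9 - 3) = -2/3 - 1*6 = -2/3 - 6 = -20/3)
Z(X) = 16 (Z(X) = (0 + 4) + 12 = 4 + 12 = 16)
(141 + S(-25))*Z(K(-4)) = (141 + 5)*16 = 146*16 = 2336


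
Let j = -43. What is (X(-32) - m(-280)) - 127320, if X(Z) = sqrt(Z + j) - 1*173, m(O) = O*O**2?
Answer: 21824507 + 5*I*sqrt(3) ≈ 2.1825e+7 + 8.6602*I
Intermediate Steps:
m(O) = O**3
X(Z) = -173 + sqrt(-43 + Z) (X(Z) = sqrt(Z - 43) - 1*173 = sqrt(-43 + Z) - 173 = -173 + sqrt(-43 + Z))
(X(-32) - m(-280)) - 127320 = ((-173 + sqrt(-43 - 32)) - 1*(-280)**3) - 127320 = ((-173 + sqrt(-75)) - 1*(-21952000)) - 127320 = ((-173 + 5*I*sqrt(3)) + 21952000) - 127320 = (21951827 + 5*I*sqrt(3)) - 127320 = 21824507 + 5*I*sqrt(3)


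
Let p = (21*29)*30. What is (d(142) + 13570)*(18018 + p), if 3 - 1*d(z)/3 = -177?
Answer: 512023680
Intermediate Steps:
p = 18270 (p = 609*30 = 18270)
d(z) = 540 (d(z) = 9 - 3*(-177) = 9 + 531 = 540)
(d(142) + 13570)*(18018 + p) = (540 + 13570)*(18018 + 18270) = 14110*36288 = 512023680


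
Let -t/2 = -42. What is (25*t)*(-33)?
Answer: -69300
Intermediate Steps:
t = 84 (t = -2*(-42) = 84)
(25*t)*(-33) = (25*84)*(-33) = 2100*(-33) = -69300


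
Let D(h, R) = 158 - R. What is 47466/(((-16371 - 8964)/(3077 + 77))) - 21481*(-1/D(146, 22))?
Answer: -2201781641/382840 ≈ -5751.2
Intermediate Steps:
47466/(((-16371 - 8964)/(3077 + 77))) - 21481*(-1/D(146, 22)) = 47466/(((-16371 - 8964)/(3077 + 77))) - 21481*(-1/(158 - 1*22)) = 47466/((-25335/3154)) - 21481*(-1/(158 - 22)) = 47466/((-25335*1/3154)) - 21481/((-1*136)) = 47466/(-25335/3154) - 21481/(-136) = 47466*(-3154/25335) - 21481*(-1/136) = -16634196/2815 + 21481/136 = -2201781641/382840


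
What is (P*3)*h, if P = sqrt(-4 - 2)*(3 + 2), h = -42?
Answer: -630*I*sqrt(6) ≈ -1543.2*I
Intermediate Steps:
P = 5*I*sqrt(6) (P = sqrt(-6)*5 = (I*sqrt(6))*5 = 5*I*sqrt(6) ≈ 12.247*I)
(P*3)*h = ((5*I*sqrt(6))*3)*(-42) = (15*I*sqrt(6))*(-42) = -630*I*sqrt(6)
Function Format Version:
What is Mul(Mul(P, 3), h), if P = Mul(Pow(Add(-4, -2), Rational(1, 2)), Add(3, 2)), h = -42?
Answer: Mul(-630, I, Pow(6, Rational(1, 2))) ≈ Mul(-1543.2, I)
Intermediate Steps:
P = Mul(5, I, Pow(6, Rational(1, 2))) (P = Mul(Pow(-6, Rational(1, 2)), 5) = Mul(Mul(I, Pow(6, Rational(1, 2))), 5) = Mul(5, I, Pow(6, Rational(1, 2))) ≈ Mul(12.247, I))
Mul(Mul(P, 3), h) = Mul(Mul(Mul(5, I, Pow(6, Rational(1, 2))), 3), -42) = Mul(Mul(15, I, Pow(6, Rational(1, 2))), -42) = Mul(-630, I, Pow(6, Rational(1, 2)))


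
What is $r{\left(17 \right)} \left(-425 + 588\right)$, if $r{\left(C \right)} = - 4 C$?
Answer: $-11084$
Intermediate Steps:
$r{\left(17 \right)} \left(-425 + 588\right) = \left(-4\right) 17 \left(-425 + 588\right) = \left(-68\right) 163 = -11084$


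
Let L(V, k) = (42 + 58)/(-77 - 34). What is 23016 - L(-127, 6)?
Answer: 2554876/111 ≈ 23017.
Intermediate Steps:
L(V, k) = -100/111 (L(V, k) = 100/(-111) = 100*(-1/111) = -100/111)
23016 - L(-127, 6) = 23016 - 1*(-100/111) = 23016 + 100/111 = 2554876/111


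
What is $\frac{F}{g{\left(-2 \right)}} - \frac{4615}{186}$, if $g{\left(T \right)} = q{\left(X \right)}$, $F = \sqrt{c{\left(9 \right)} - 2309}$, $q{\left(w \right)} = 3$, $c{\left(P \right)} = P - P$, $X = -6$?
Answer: $- \frac{4615}{186} + \frac{i \sqrt{2309}}{3} \approx -24.812 + 16.017 i$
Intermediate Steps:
$c{\left(P \right)} = 0$
$F = i \sqrt{2309}$ ($F = \sqrt{0 - 2309} = \sqrt{-2309} = i \sqrt{2309} \approx 48.052 i$)
$g{\left(T \right)} = 3$
$\frac{F}{g{\left(-2 \right)}} - \frac{4615}{186} = \frac{i \sqrt{2309}}{3} - \frac{4615}{186} = - \frac{4615}{186} + \frac{i \sqrt{2309}}{3}$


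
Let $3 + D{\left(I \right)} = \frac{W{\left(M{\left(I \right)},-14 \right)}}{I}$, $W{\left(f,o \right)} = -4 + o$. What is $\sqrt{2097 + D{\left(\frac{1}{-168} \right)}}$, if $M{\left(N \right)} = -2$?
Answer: $\sqrt{5118} \approx 71.54$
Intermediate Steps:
$D{\left(I \right)} = -3 - \frac{18}{I}$ ($D{\left(I \right)} = -3 + \frac{-4 - 14}{I} = -3 - \frac{18}{I}$)
$\sqrt{2097 + D{\left(\frac{1}{-168} \right)}} = \sqrt{2097 - \left(3 + \frac{18}{\frac{1}{-168}}\right)} = \sqrt{2097 - \left(3 + \frac{18}{- \frac{1}{168}}\right)} = \sqrt{2097 - -3021} = \sqrt{2097 + \left(-3 + 3024\right)} = \sqrt{2097 + 3021} = \sqrt{5118}$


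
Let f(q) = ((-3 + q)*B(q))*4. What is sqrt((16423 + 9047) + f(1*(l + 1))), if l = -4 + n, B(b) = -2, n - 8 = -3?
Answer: sqrt(25478) ≈ 159.62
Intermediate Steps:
n = 5 (n = 8 - 3 = 5)
l = 1 (l = -4 + 5 = 1)
f(q) = 24 - 8*q (f(q) = ((-3 + q)*(-2))*4 = (6 - 2*q)*4 = 24 - 8*q)
sqrt((16423 + 9047) + f(1*(l + 1))) = sqrt((16423 + 9047) + (24 - 8*(1 + 1))) = sqrt(25470 + (24 - 8*2)) = sqrt(25470 + (24 - 16)) = sqrt(25470 + 8) = sqrt(25478)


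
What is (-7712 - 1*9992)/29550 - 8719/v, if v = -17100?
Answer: -300613/3368700 ≈ -0.089237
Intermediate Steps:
(-7712 - 1*9992)/29550 - 8719/v = (-7712 - 1*9992)/29550 - 8719/(-17100) = (-7712 - 9992)*(1/29550) - 8719*(-1/17100) = -17704*1/29550 + 8719/17100 = -8852/14775 + 8719/17100 = -300613/3368700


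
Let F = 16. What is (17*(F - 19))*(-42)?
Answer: 2142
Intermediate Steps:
(17*(F - 19))*(-42) = (17*(16 - 19))*(-42) = (17*(-3))*(-42) = -51*(-42) = 2142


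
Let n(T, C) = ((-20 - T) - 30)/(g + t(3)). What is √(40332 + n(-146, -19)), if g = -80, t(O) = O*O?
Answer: 6*√5647411/71 ≈ 200.82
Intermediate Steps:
t(O) = O²
n(T, C) = 50/71 + T/71 (n(T, C) = ((-20 - T) - 30)/(-80 + 3²) = (-50 - T)/(-80 + 9) = (-50 - T)/(-71) = (-50 - T)*(-1/71) = 50/71 + T/71)
√(40332 + n(-146, -19)) = √(40332 + (50/71 + (1/71)*(-146))) = √(40332 + (50/71 - 146/71)) = √(40332 - 96/71) = √(2863476/71) = 6*√5647411/71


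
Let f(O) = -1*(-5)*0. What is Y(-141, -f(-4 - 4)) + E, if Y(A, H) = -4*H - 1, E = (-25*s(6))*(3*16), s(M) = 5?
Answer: -6001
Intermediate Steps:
f(O) = 0 (f(O) = 5*0 = 0)
E = -6000 (E = (-25*5)*(3*16) = -125*48 = -6000)
Y(A, H) = -1 - 4*H
Y(-141, -f(-4 - 4)) + E = (-1 - (-4)*0) - 6000 = (-1 - 4*0) - 6000 = (-1 + 0) - 6000 = -1 - 6000 = -6001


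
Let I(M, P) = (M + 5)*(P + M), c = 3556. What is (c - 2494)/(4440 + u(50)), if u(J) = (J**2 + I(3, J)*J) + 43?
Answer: 1062/28183 ≈ 0.037682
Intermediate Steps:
I(M, P) = (5 + M)*(M + P)
u(J) = 43 + J**2 + J*(24 + 8*J) (u(J) = (J**2 + (3**2 + 5*3 + 5*J + 3*J)*J) + 43 = (J**2 + (9 + 15 + 5*J + 3*J)*J) + 43 = (J**2 + (24 + 8*J)*J) + 43 = (J**2 + J*(24 + 8*J)) + 43 = 43 + J**2 + J*(24 + 8*J))
(c - 2494)/(4440 + u(50)) = (3556 - 2494)/(4440 + (43 + 9*50**2 + 24*50)) = 1062/(4440 + (43 + 9*2500 + 1200)) = 1062/(4440 + (43 + 22500 + 1200)) = 1062/(4440 + 23743) = 1062/28183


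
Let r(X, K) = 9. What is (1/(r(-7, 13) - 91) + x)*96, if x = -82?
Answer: -322800/41 ≈ -7873.2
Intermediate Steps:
(1/(r(-7, 13) - 91) + x)*96 = (1/(9 - 91) - 82)*96 = (1/(-82) - 82)*96 = (-1/82 - 82)*96 = -6725/82*96 = -322800/41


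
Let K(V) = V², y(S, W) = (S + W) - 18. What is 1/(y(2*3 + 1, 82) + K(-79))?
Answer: 1/6312 ≈ 0.00015843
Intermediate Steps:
y(S, W) = -18 + S + W
1/(y(2*3 + 1, 82) + K(-79)) = 1/((-18 + (2*3 + 1) + 82) + (-79)²) = 1/((-18 + (6 + 1) + 82) + 6241) = 1/((-18 + 7 + 82) + 6241) = 1/(71 + 6241) = 1/6312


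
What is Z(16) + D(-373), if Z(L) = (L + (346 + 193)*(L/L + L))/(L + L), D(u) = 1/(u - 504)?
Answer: 8049951/28064 ≈ 286.84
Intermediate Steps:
D(u) = 1/(-504 + u)
Z(L) = (539 + 540*L)/(2*L) (Z(L) = (L + 539*(1 + L))/((2*L)) = (L + (539 + 539*L))*(1/(2*L)) = (539 + 540*L)*(1/(2*L)) = (539 + 540*L)/(2*L))
Z(16) + D(-373) = (270 + (539/2)/16) + 1/(-504 - 373) = (270 + (539/2)*(1/16)) + 1/(-877) = (270 + 539/32) - 1/877 = 9179/32 - 1/877 = 8049951/28064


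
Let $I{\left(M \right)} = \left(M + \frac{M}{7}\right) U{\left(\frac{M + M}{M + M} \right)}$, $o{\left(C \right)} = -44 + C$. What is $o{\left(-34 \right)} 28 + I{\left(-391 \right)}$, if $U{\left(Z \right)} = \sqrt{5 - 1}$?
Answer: $- \frac{21544}{7} \approx -3077.7$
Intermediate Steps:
$U{\left(Z \right)} = 2$ ($U{\left(Z \right)} = \sqrt{4} = 2$)
$I{\left(M \right)} = \frac{16 M}{7}$ ($I{\left(M \right)} = \left(M + \frac{M}{7}\right) 2 = \frac{8 M}{7} \cdot 2 = \frac{16 M}{7}$)
$o{\left(-34 \right)} 28 + I{\left(-391 \right)} = \left(-44 - 34\right) 28 + \frac{16}{7} \left(-391\right) = \left(-78\right) 28 - \frac{6256}{7} = -2184 - \frac{6256}{7} = - \frac{21544}{7}$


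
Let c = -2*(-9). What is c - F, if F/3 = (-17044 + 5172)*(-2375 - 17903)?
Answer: -722221230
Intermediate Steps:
F = 722221248 (F = 3*((-17044 + 5172)*(-2375 - 17903)) = 3*(-11872*(-20278)) = 3*240740416 = 722221248)
c = 18
c - F = 18 - 1*722221248 = 18 - 722221248 = -722221230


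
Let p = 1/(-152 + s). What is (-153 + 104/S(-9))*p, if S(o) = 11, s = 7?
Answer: 1579/1595 ≈ 0.98997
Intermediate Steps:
p = -1/145 (p = 1/(-152 + 7) = 1/(-145) = -1/145 ≈ -0.0068966)
(-153 + 104/S(-9))*p = (-153 + 104/11)*(-1/145) = -1579/11*(-1/145) = 1579/1595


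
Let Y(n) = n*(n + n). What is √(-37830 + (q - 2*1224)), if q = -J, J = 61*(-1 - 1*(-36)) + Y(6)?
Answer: I*√42485 ≈ 206.12*I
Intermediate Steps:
Y(n) = 2*n² (Y(n) = n*(2*n) = 2*n²)
J = 2207 (J = 61*(-1 - 1*(-36)) + 2*6² = 61*(-1 + 36) + 2*36 = 61*35 + 72 = 2135 + 72 = 2207)
q = -2207 (q = -1*2207 = -2207)
√(-37830 + (q - 2*1224)) = √(-37830 + (-2207 - 2*1224)) = √(-37830 + (-2207 - 1*2448)) = √(-37830 + (-2207 - 2448)) = √(-37830 - 4655) = √(-42485) = I*√42485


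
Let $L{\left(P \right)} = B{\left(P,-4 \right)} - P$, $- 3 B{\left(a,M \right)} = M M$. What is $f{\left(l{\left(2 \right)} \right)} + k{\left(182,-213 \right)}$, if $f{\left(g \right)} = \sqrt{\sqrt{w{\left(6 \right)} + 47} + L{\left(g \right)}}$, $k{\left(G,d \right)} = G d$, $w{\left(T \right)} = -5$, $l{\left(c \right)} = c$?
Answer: $-38766 + \frac{i \sqrt{66 - 9 \sqrt{42}}}{3} \approx -38766.0 + 0.92336 i$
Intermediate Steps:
$B{\left(a,M \right)} = - \frac{M^{2}}{3}$ ($B{\left(a,M \right)} = - \frac{M M}{3} = - \frac{M^{2}}{3}$)
$L{\left(P \right)} = - \frac{16}{3} - P$ ($L{\left(P \right)} = - \frac{\left(-4\right)^{2}}{3} - P = \left(- \frac{1}{3}\right) 16 - P = - \frac{16}{3} - P$)
$f{\left(g \right)} = \sqrt{- \frac{16}{3} + \sqrt{42} - g}$ ($f{\left(g \right)} = \sqrt{\sqrt{-5 + 47} - \left(\frac{16}{3} + g\right)} = \sqrt{\sqrt{42} - \left(\frac{16}{3} + g\right)} = \sqrt{- \frac{16}{3} + \sqrt{42} - g}$)
$f{\left(l{\left(2 \right)} \right)} + k{\left(182,-213 \right)} = \frac{\sqrt{-48 - 18 + 9 \sqrt{42}}}{3} + 182 \left(-213\right) = \frac{\sqrt{-48 - 18 + 9 \sqrt{42}}}{3} - 38766 = \frac{\sqrt{-66 + 9 \sqrt{42}}}{3} - 38766 = -38766 + \frac{\sqrt{-66 + 9 \sqrt{42}}}{3}$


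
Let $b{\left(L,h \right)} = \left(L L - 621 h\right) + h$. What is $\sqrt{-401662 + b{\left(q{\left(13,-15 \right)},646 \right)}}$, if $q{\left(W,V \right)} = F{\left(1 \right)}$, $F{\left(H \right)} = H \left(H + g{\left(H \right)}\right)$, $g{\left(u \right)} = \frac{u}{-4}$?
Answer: $\frac{i \sqrt{12834903}}{4} \approx 895.65 i$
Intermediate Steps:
$g{\left(u \right)} = - \frac{u}{4}$ ($g{\left(u \right)} = u \left(- \frac{1}{4}\right) = - \frac{u}{4}$)
$F{\left(H \right)} = \frac{3 H^{2}}{4}$ ($F{\left(H \right)} = H \left(H - \frac{H}{4}\right) = H \frac{3 H}{4} = \frac{3 H^{2}}{4}$)
$q{\left(W,V \right)} = \frac{3}{4}$ ($q{\left(W,V \right)} = \frac{3 \cdot 1^{2}}{4} = \frac{3}{4} \cdot 1 = \frac{3}{4}$)
$b{\left(L,h \right)} = L^{2} - 620 h$ ($b{\left(L,h \right)} = \left(L^{2} - 621 h\right) + h = L^{2} - 620 h$)
$\sqrt{-401662 + b{\left(q{\left(13,-15 \right)},646 \right)}} = \sqrt{-401662 + \left(\left(\frac{3}{4}\right)^{2} - 400520\right)} = \sqrt{-401662 + \left(\frac{9}{16} - 400520\right)} = \sqrt{-401662 - \frac{6408311}{16}} = \sqrt{- \frac{12834903}{16}} = \frac{i \sqrt{12834903}}{4}$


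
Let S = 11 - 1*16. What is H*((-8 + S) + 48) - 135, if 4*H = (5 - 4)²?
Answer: -505/4 ≈ -126.25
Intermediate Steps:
S = -5 (S = 11 - 16 = -5)
H = ¼ (H = (5 - 4)²/4 = (¼)*1² = (¼)*1 = ¼ ≈ 0.25000)
H*((-8 + S) + 48) - 135 = ((-8 - 5) + 48)/4 - 135 = (-13 + 48)/4 - 135 = (¼)*35 - 135 = 35/4 - 135 = -505/4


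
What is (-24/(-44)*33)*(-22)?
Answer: -396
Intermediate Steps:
(-24/(-44)*33)*(-22) = (-24*(-1/44)*33)*(-22) = ((6/11)*33)*(-22) = 18*(-22) = -396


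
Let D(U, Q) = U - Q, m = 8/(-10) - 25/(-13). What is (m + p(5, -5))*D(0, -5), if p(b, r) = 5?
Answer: 398/13 ≈ 30.615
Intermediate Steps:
m = 73/65 (m = 8*(-⅒) - 25*(-1/13) = -⅘ + 25/13 = 73/65 ≈ 1.1231)
(m + p(5, -5))*D(0, -5) = (73/65 + 5)*(0 - 1*(-5)) = 398*(0 + 5)/65 = (398/65)*5 = 398/13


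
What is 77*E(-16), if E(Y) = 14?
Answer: 1078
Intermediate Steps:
77*E(-16) = 77*14 = 1078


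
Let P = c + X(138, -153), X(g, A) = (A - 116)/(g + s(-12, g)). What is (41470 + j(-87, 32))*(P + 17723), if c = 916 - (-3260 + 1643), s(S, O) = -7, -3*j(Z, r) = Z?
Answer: 110107927233/131 ≈ 8.4052e+8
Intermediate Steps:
j(Z, r) = -Z/3
X(g, A) = (-116 + A)/(-7 + g) (X(g, A) = (A - 116)/(g - 7) = (-116 + A)/(-7 + g))
c = 2533 (c = 916 - 1*(-1617) = 916 + 1617 = 2533)
P = 331554/131 (P = 2533 + (-116 - 153)/(-7 + 138) = 2533 - 269/131 = 331554/131 ≈ 2530.9)
(41470 + j(-87, 32))*(P + 17723) = (41470 - 1/3*(-87))*(331554/131 + 17723) = (41470 + 29)*(2653267/131) = 41499*(2653267/131) = 110107927233/131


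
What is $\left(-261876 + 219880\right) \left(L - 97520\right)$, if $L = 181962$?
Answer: $-3546226232$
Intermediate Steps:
$\left(-261876 + 219880\right) \left(L - 97520\right) = \left(-261876 + 219880\right) \left(181962 - 97520\right) = - 41996 \left(181962 - 97520\right) = \left(-41996\right) 84442 = -3546226232$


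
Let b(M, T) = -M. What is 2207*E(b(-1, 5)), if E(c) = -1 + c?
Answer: 0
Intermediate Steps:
2207*E(b(-1, 5)) = 2207*(-1 - 1*(-1)) = 2207*(-1 + 1) = 2207*0 = 0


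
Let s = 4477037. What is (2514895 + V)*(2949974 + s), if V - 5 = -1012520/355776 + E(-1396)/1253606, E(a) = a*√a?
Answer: 48862089651465505/2616 - 10368107356*I*√349/626803 ≈ 1.8678e+13 - 3.0902e+5*I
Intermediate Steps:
E(a) = a^(3/2)
V = 5635/2616 - 1396*I*√349/626803 (V = 5 + (-1012520/355776 + (-1396)^(3/2)/1253606) = 5 + (-1012520*1/355776 - 2792*I*√349*(1/1253606)) = 5 + (-7445/2616 - 1396*I*√349/626803) = 5635/2616 - 1396*I*√349/626803 ≈ 2.1541 - 0.041607*I)
(2514895 + V)*(2949974 + s) = (2514895 + (5635/2616 - 1396*I*√349/626803))*(2949974 + 4477037) = (6578970955/2616 - 1396*I*√349/626803)*7427011 = 48862089651465505/2616 - 10368107356*I*√349/626803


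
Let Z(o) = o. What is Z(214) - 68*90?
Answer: -5906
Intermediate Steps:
Z(214) - 68*90 = 214 - 68*90 = 214 - 1*6120 = 214 - 6120 = -5906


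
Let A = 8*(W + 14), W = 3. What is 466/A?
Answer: 233/68 ≈ 3.4265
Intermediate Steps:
A = 136 (A = 8*(3 + 14) = 8*17 = 136)
466/A = 466/136 = 466*(1/136) = 233/68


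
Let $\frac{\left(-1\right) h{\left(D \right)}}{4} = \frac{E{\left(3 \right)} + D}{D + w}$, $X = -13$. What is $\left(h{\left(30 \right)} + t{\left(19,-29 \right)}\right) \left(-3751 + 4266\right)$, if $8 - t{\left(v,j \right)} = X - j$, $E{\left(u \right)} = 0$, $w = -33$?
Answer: $16480$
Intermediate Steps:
$h{\left(D \right)} = - \frac{4 D}{-33 + D}$ ($h{\left(D \right)} = - 4 \frac{0 + D}{D - 33} = - 4 \frac{D}{-33 + D} = - \frac{4 D}{-33 + D}$)
$t{\left(v,j \right)} = 21 + j$ ($t{\left(v,j \right)} = 8 - \left(-13 - j\right) = 8 + \left(13 + j\right) = 21 + j$)
$\left(h{\left(30 \right)} + t{\left(19,-29 \right)}\right) \left(-3751 + 4266\right) = \left(\left(-4\right) 30 \frac{1}{-33 + 30} + \left(21 - 29\right)\right) \left(-3751 + 4266\right) = \left(\left(-4\right) 30 \frac{1}{-3} - 8\right) 515 = \left(\left(-4\right) 30 \left(- \frac{1}{3}\right) - 8\right) 515 = \left(40 - 8\right) 515 = 32 \cdot 515 = 16480$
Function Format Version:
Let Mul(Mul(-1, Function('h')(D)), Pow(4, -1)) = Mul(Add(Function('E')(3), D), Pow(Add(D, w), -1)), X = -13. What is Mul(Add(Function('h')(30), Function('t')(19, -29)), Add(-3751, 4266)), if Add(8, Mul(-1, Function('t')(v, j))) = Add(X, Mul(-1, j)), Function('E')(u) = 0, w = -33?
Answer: 16480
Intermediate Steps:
Function('h')(D) = Mul(-4, D, Pow(Add(-33, D), -1)) (Function('h')(D) = Mul(-4, Mul(Add(0, D), Pow(Add(D, -33), -1))) = Mul(-4, Mul(D, Pow(Add(-33, D), -1))) = Mul(-4, D, Pow(Add(-33, D), -1)))
Function('t')(v, j) = Add(21, j) (Function('t')(v, j) = Add(8, Mul(-1, Add(-13, Mul(-1, j)))) = Add(8, Add(13, j)) = Add(21, j))
Mul(Add(Function('h')(30), Function('t')(19, -29)), Add(-3751, 4266)) = Mul(Add(Mul(-4, 30, Pow(Add(-33, 30), -1)), Add(21, -29)), Add(-3751, 4266)) = Mul(Add(Mul(-4, 30, Pow(-3, -1)), -8), 515) = Mul(Add(Mul(-4, 30, Rational(-1, 3)), -8), 515) = Mul(Add(40, -8), 515) = Mul(32, 515) = 16480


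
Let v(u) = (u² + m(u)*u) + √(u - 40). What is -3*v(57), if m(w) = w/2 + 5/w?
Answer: -29271/2 - 3*√17 ≈ -14648.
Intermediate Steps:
m(w) = w/2 + 5/w (m(w) = w*(½) + 5/w = w/2 + 5/w)
v(u) = u² + √(-40 + u) + u*(u/2 + 5/u) (v(u) = (u² + (u/2 + 5/u)*u) + √(u - 40) = (u² + u*(u/2 + 5/u)) + √(-40 + u) = u² + √(-40 + u) + u*(u/2 + 5/u))
-3*v(57) = -3*(5 + √(-40 + 57) + (3/2)*57²) = -3*(5 + √17 + (3/2)*3249) = -3*(5 + √17 + 9747/2) = -3*(9757/2 + √17) = -29271/2 - 3*√17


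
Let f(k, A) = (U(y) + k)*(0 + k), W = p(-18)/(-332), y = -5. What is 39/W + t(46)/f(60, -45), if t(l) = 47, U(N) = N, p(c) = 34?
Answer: -21363401/56100 ≈ -380.81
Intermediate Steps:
W = -17/166 (W = 34/(-332) = 34*(-1/332) = -17/166 ≈ -0.10241)
f(k, A) = k*(-5 + k) (f(k, A) = (-5 + k)*(0 + k) = (-5 + k)*k = k*(-5 + k))
39/W + t(46)/f(60, -45) = 39/(-17/166) + 47/((60*(-5 + 60))) = 39*(-166/17) + 47/((60*55)) = -6474/17 + 47/3300 = -21363401/56100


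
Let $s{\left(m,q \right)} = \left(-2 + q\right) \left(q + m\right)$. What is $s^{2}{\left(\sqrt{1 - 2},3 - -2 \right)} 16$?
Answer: $3456 + 1440 i \approx 3456.0 + 1440.0 i$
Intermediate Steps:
$s{\left(m,q \right)} = \left(-2 + q\right) \left(m + q\right)$
$s^{2}{\left(\sqrt{1 - 2},3 - -2 \right)} 16 = \left(\left(3 - -2\right)^{2} - 2 \sqrt{1 - 2} - 2 \left(3 - -2\right) + \sqrt{1 - 2} \left(3 - -2\right)\right)^{2} \cdot 16 = \left(\left(3 + 2\right)^{2} - 2 \sqrt{-1} - 2 \left(3 + 2\right) + \sqrt{-1} \left(3 + 2\right)\right)^{2} \cdot 16 = \left(5^{2} - 2 i - 10 + i 5\right)^{2} \cdot 16 = \left(25 - 2 i - 10 + 5 i\right)^{2} \cdot 16 = \left(15 + 3 i\right)^{2} \cdot 16 = 16 \left(15 + 3 i\right)^{2}$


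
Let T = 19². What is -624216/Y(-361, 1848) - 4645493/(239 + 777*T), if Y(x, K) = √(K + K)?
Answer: -4645493/280736 - 52018*√231/77 ≈ -10284.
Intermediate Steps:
T = 361
Y(x, K) = √2*√K (Y(x, K) = √(2*K) = √2*√K)
-624216/Y(-361, 1848) - 4645493/(239 + 777*T) = -624216*√231/924 - 4645493/(239 + 777*361) = -624216*√231/924 - 4645493/(239 + 280497) = -624216*√231/924 - 4645493/280736 = -52018*√231/77 - 4645493*1/280736 = -52018*√231/77 - 4645493/280736 = -4645493/280736 - 52018*√231/77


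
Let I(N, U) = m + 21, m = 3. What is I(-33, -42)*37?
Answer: 888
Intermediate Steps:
I(N, U) = 24 (I(N, U) = 3 + 21 = 24)
I(-33, -42)*37 = 24*37 = 888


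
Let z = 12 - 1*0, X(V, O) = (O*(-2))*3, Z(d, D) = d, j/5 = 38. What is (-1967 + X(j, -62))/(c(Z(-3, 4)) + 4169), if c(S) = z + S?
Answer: -1595/4178 ≈ -0.38176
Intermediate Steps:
j = 190 (j = 5*38 = 190)
X(V, O) = -6*O (X(V, O) = -2*O*3 = -6*O)
z = 12 (z = 12 + 0 = 12)
c(S) = 12 + S
(-1967 + X(j, -62))/(c(Z(-3, 4)) + 4169) = (-1967 - 6*(-62))/((12 - 3) + 4169) = (-1967 + 372)/(9 + 4169) = -1595/4178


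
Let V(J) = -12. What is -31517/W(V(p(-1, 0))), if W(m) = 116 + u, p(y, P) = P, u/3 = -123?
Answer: 31517/253 ≈ 124.57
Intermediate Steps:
u = -369 (u = 3*(-123) = -369)
W(m) = -253 (W(m) = 116 - 369 = -253)
-31517/W(V(p(-1, 0))) = -31517/(-253) = -31517*(-1/253) = 31517/253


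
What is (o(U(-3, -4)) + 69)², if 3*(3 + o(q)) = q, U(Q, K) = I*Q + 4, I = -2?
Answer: 43264/9 ≈ 4807.1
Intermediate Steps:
U(Q, K) = 4 - 2*Q (U(Q, K) = -2*Q + 4 = 4 - 2*Q)
o(q) = -3 + q/3
(o(U(-3, -4)) + 69)² = ((-3 + (4 - 2*(-3))/3) + 69)² = ((-3 + (4 + 6)/3) + 69)² = ((-3 + (⅓)*10) + 69)² = ((-3 + 10/3) + 69)² = (⅓ + 69)² = (208/3)² = 43264/9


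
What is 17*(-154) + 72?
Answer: -2546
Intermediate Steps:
17*(-154) + 72 = -2618 + 72 = -2546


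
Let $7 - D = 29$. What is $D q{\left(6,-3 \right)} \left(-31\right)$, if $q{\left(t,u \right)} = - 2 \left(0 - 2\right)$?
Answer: $2728$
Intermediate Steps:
$D = -22$ ($D = 7 - 29 = -22$)
$q{\left(t,u \right)} = 4$ ($q{\left(t,u \right)} = \left(-2\right) \left(-2\right) = 4$)
$D q{\left(6,-3 \right)} \left(-31\right) = \left(-22\right) 4 \left(-31\right) = \left(-88\right) \left(-31\right) = 2728$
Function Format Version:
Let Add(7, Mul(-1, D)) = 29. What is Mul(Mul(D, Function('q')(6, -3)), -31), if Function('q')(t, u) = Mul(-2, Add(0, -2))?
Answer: 2728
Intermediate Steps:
D = -22 (D = Add(7, Mul(-1, 29)) = Add(7, -29) = -22)
Function('q')(t, u) = 4 (Function('q')(t, u) = Mul(-2, -2) = 4)
Mul(Mul(D, Function('q')(6, -3)), -31) = Mul(Mul(-22, 4), -31) = Mul(-88, -31) = 2728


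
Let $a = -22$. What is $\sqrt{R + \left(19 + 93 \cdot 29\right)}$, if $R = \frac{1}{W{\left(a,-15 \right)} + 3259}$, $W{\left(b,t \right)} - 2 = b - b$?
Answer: $\frac{\sqrt{28882275897}}{3261} \approx 52.115$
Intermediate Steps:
$W{\left(b,t \right)} = 2$ ($W{\left(b,t \right)} = 2 + \left(b - b\right) = 2 + 0 = 2$)
$R = \frac{1}{3261}$ ($R = \frac{1}{2 + 3259} = \frac{1}{3261} \approx 0.00030665$)
$\sqrt{R + \left(19 + 93 \cdot 29\right)} = \sqrt{\frac{1}{3261} + \left(19 + 93 \cdot 29\right)} = \sqrt{\frac{1}{3261} + \left(19 + 2697\right)} = \sqrt{\frac{1}{3261} + 2716} = \sqrt{\frac{8856877}{3261}} = \frac{\sqrt{28882275897}}{3261}$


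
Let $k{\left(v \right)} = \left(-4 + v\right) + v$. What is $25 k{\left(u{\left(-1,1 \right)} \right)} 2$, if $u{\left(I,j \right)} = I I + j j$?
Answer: $0$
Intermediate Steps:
$u{\left(I,j \right)} = I^{2} + j^{2}$
$k{\left(v \right)} = -4 + 2 v$
$25 k{\left(u{\left(-1,1 \right)} \right)} 2 = 25 \left(-4 + 2 \left(\left(-1\right)^{2} + 1^{2}\right)\right) 2 = 25 \left(-4 + 2 \left(1 + 1\right)\right) 2 = 25 \left(-4 + 2 \cdot 2\right) 2 = 25 \left(-4 + 4\right) 2 = 25 \cdot 0 \cdot 2 = 0 \cdot 2 = 0$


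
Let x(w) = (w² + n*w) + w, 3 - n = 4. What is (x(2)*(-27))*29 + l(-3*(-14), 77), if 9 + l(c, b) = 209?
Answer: -2932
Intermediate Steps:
n = -1 (n = 3 - 1*4 = 3 - 4 = -1)
l(c, b) = 200 (l(c, b) = -9 + 209 = 200)
x(w) = w² (x(w) = (w² - w) + w = w²)
(x(2)*(-27))*29 + l(-3*(-14), 77) = (2²*(-27))*29 + 200 = (4*(-27))*29 + 200 = -108*29 + 200 = -3132 + 200 = -2932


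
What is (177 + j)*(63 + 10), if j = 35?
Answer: 15476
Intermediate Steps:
(177 + j)*(63 + 10) = (177 + 35)*(63 + 10) = 212*73 = 15476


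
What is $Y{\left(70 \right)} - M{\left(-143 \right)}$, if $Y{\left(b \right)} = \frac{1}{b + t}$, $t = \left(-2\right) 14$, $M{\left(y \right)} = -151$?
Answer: $\frac{6343}{42} \approx 151.02$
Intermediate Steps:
$t = -28$
$Y{\left(b \right)} = \frac{1}{-28 + b}$ ($Y{\left(b \right)} = \frac{1}{b - 28} = \frac{1}{-28 + b}$)
$Y{\left(70 \right)} - M{\left(-143 \right)} = \frac{1}{-28 + 70} - -151 = \frac{1}{42} + 151 = \frac{6343}{42}$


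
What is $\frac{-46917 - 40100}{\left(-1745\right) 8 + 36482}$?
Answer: $- \frac{87017}{22522} \approx -3.8636$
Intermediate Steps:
$\frac{-46917 - 40100}{\left(-1745\right) 8 + 36482} = - \frac{87017}{-13960 + 36482} = - \frac{87017}{22522}$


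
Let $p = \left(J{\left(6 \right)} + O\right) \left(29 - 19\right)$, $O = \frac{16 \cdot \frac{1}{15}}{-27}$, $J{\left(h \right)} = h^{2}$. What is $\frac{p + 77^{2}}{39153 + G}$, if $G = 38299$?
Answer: $\frac{509377}{6273612} \approx 0.081194$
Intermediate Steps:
$O = - \frac{16}{405}$ ($O = 16 \cdot \frac{1}{15} \left(- \frac{1}{27}\right) = \frac{16}{15} \left(- \frac{1}{27}\right) = - \frac{16}{405} \approx -0.039506$)
$p = \frac{29128}{81}$ ($p = \left(6^{2} - \frac{16}{405}\right) \left(29 - 19\right) = \left(36 - \frac{16}{405}\right) 10 = \frac{14564}{405} \cdot 10 = \frac{29128}{81} \approx 359.6$)
$\frac{p + 77^{2}}{39153 + G} = \frac{\frac{29128}{81} + 77^{2}}{39153 + 38299} = \frac{\frac{29128}{81} + 5929}{77452} = \frac{509377}{81} \cdot \frac{1}{77452} = \frac{509377}{6273612}$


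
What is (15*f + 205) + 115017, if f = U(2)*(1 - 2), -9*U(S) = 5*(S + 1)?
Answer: 115247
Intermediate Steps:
U(S) = -5/9 - 5*S/9 (U(S) = -5*(S + 1)/9 = -5*(1 + S)/9 = -(5 + 5*S)/9 = -5/9 - 5*S/9)
f = 5/3 (f = (-5/9 - 5/9*2)*(1 - 2) = (-5/9 - 10/9)*(-1) = -5/3*(-1) = 5/3 ≈ 1.6667)
(15*f + 205) + 115017 = (15*(5/3) + 205) + 115017 = (25 + 205) + 115017 = 230 + 115017 = 115247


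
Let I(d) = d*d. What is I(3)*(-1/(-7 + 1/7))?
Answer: 21/16 ≈ 1.3125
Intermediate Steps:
I(d) = d**2
I(3)*(-1/(-7 + 1/7)) = 3**2*(-1/(-7 + 1/7)) = 9*(-1/(-7 + 1/7)) = 9*(-1/(-48/7)) = 9*(-1*(-7/48)) = 9*(7/48) = 21/16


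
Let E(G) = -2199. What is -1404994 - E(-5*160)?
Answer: -1402795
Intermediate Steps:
-1404994 - E(-5*160) = -1404994 - 1*(-2199) = -1404994 + 2199 = -1402795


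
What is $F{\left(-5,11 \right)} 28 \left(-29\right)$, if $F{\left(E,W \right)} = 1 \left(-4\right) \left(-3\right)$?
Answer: $-9744$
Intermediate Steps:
$F{\left(E,W \right)} = 12$ ($F{\left(E,W \right)} = \left(-4\right) \left(-3\right) = 12$)
$F{\left(-5,11 \right)} 28 \left(-29\right) = 12 \cdot 28 \left(-29\right) = 12 \left(-812\right) = -9744$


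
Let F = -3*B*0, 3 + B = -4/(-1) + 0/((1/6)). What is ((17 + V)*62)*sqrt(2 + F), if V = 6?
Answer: 1426*sqrt(2) ≈ 2016.7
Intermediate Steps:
B = 1 (B = -3 + (-4/(-1) + 0/((1/6))) = -3 + (-4*(-1) + 0/((1*(1/6)))) = -3 + (4 + 0/(1/6)) = -3 + (4 + 0*6) = -3 + (4 + 0) = -3 + 4 = 1)
F = 0 (F = -3*1*0 = -3*0 = 0)
((17 + V)*62)*sqrt(2 + F) = ((17 + 6)*62)*sqrt(2 + 0) = (23*62)*sqrt(2) = 1426*sqrt(2)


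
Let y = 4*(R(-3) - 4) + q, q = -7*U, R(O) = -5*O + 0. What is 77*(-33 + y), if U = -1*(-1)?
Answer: 308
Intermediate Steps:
U = 1
R(O) = -5*O
q = -7 (q = -7*1 = -7)
y = 37 (y = 4*(-5*(-3) - 4) - 7 = 4*(15 - 4) - 7 = 4*11 - 7 = 44 - 7 = 37)
77*(-33 + y) = 77*(-33 + 37) = 77*4 = 308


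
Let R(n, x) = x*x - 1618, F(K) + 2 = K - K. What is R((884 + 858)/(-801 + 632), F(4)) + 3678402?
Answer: 3676788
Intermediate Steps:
F(K) = -2 (F(K) = -2 + (K - K) = -2 + 0 = -2)
R(n, x) = -1618 + x² (R(n, x) = x² - 1618 = -1618 + x²)
R((884 + 858)/(-801 + 632), F(4)) + 3678402 = (-1618 + (-2)²) + 3678402 = (-1618 + 4) + 3678402 = -1614 + 3678402 = 3676788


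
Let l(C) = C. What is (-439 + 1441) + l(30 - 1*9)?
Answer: 1023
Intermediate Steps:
(-439 + 1441) + l(30 - 1*9) = (-439 + 1441) + (30 - 1*9) = 1002 + (30 - 9) = 1002 + 21 = 1023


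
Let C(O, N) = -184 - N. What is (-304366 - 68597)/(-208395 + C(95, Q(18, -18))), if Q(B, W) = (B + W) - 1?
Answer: 124321/69526 ≈ 1.7881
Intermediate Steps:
Q(B, W) = -1 + B + W
(-304366 - 68597)/(-208395 + C(95, Q(18, -18))) = (-304366 - 68597)/(-208395 + (-184 - (-1 + 18 - 18))) = -372963/(-208395 + (-184 - 1*(-1))) = -372963/(-208395 + (-184 + 1)) = -372963/(-208395 - 183) = -372963/(-208578) = -372963*(-1/208578) = 124321/69526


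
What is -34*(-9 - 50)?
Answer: 2006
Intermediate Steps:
-34*(-9 - 50) = -34*(-59) = 2006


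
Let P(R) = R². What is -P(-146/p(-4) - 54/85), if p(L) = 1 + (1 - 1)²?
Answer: -155351296/7225 ≈ -21502.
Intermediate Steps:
p(L) = 1 (p(L) = 1 + 0² = 1 + 0 = 1)
-P(-146/p(-4) - 54/85) = -(-146/1 - 54/85)² = -(-146*1 - 54*1/85)² = -(-146 - 54/85)² = -(-12464/85)² = -1*155351296/7225 = -155351296/7225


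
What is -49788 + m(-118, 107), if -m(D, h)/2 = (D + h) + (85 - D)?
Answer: -50172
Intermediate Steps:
m(D, h) = -170 - 2*h (m(D, h) = -2*((D + h) + (85 - D)) = -2*(85 + h) = -170 - 2*h)
-49788 + m(-118, 107) = -49788 + (-170 - 2*107) = -49788 + (-170 - 214) = -49788 - 384 = -50172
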